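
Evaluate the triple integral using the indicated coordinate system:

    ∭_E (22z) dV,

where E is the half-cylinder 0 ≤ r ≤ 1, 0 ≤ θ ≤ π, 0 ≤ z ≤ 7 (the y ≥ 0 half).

In cylindrical coordinates, x = r cos(θ), y = r sin(θ), z = z, and dV = r dr dθ dz.

The integrand becomes 22z, so

    ∭_E (22z) dV = ∫_{0}^{π} ∫_{0}^{1} ∫_{0}^{7} (22z) · r dz dr dθ.

Inner (z): 539r.
Middle (r from 0 to 1): 539/2.
Outer (θ): 539π/2.

Therefore the triple integral equals 539π/2.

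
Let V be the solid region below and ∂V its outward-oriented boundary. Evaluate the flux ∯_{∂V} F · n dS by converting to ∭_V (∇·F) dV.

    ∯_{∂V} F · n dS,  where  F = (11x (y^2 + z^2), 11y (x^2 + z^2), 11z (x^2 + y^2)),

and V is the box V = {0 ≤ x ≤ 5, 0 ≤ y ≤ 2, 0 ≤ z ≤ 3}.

By the divergence theorem,

    ∯_{∂V} F · n dS = ∭_V (∇ · F) dV.

Compute the divergence:
    ∇ · F = ∂F_x/∂x + ∂F_y/∂y + ∂F_z/∂z = 11y^2 + 11z^2 + 11x^2 + 11z^2 + 11x^2 + 11y^2 = 22x^2 + 22y^2 + 22z^2.

V is a rectangular box, so dV = dx dy dz with 0 ≤ x ≤ 5, 0 ≤ y ≤ 2, 0 ≤ z ≤ 3.

Integrate (22x^2 + 22y^2 + 22z^2) over V as an iterated integral:

    ∭_V (∇·F) dV = ∫_0^{5} ∫_0^{2} ∫_0^{3} (22x^2 + 22y^2 + 22z^2) dz dy dx.

Inner (z from 0 to 3): 66x^2 + 66y^2 + 198.
Middle (y from 0 to 2): 132x^2 + 572.
Outer (x from 0 to 5): 8360.

Therefore ∯_{∂V} F · n dS = 8360.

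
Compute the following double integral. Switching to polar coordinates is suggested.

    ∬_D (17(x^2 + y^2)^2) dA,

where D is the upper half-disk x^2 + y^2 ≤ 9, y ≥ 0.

The region D is 0 ≤ r ≤ 3, 0 ≤ θ ≤ π in polar coordinates, where x = r cos(θ), y = r sin(θ), and dA = r dr dθ.

Under the substitution, the integrand becomes 17r^4, so

    ∬_D (17(x^2 + y^2)^2) dA = ∫_{0}^{π} ∫_{0}^{3} (17r^4) · r dr dθ.

Inner integral (in r): ∫_{0}^{3} (17r^4) · r dr = 4131/2.

Outer integral (in θ): ∫_{0}^{π} (4131/2) dθ = 4131π/2.

Therefore ∬_D (17(x^2 + y^2)^2) dA = 4131π/2.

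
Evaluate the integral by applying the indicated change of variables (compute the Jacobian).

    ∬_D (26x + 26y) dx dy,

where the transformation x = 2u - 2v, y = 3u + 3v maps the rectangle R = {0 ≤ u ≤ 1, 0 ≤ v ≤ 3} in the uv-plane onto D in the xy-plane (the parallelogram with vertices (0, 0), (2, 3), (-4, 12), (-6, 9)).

Compute the Jacobian determinant of (x, y) with respect to (u, v):

    ∂(x,y)/∂(u,v) = | 2  -2 | = (2)(3) - (-2)(3) = 12.
                   | 3  3 |

Its absolute value is |J| = 12 (the area scaling factor).

Substituting x = 2u - 2v, y = 3u + 3v into the integrand,

    26x + 26y → 130u + 26v,

so the integral becomes

    ∬_R (130u + 26v) · |J| du dv = ∫_0^1 ∫_0^3 (1560u + 312v) dv du.

Inner (v): 4680u + 1404.
Outer (u): 3744.

Therefore ∬_D (26x + 26y) dx dy = 3744.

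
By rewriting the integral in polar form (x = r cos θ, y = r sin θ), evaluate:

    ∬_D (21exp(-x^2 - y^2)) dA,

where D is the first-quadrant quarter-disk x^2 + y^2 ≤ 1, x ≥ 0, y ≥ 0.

The region D is 0 ≤ r ≤ 1, 0 ≤ θ ≤ π/2 in polar coordinates, where x = r cos(θ), y = r sin(θ), and dA = r dr dθ.

Under the substitution, the integrand becomes 21exp(-r^2), so

    ∬_D (21exp(-x^2 - y^2)) dA = ∫_{0}^{π/2} ∫_{0}^{1} (21exp(-r^2)) · r dr dθ.

Inner integral (in r): ∫_{0}^{1} (21exp(-r^2)) · r dr = 21/2 - 21exp(-1)/2.

Outer integral (in θ): ∫_{0}^{π/2} (21/2 - 21exp(-1)/2) dθ = -21π (1 - e)exp(-1)/4.

Therefore ∬_D (21exp(-x^2 - y^2)) dA = -21π (1 - e)exp(-1)/4.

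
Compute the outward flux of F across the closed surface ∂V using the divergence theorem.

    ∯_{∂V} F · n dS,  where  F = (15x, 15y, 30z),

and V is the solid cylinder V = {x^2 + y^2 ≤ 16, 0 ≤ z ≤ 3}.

By the divergence theorem,

    ∯_{∂V} F · n dS = ∭_V (∇ · F) dV.

Compute the divergence:
    ∇ · F = ∂F_x/∂x + ∂F_y/∂y + ∂F_z/∂z = 15 + 15 + 30 = 60.

In cylindrical coordinates, x = r cos(θ), y = r sin(θ), z = z, dV = r dr dθ dz, with 0 ≤ r ≤ 4, 0 ≤ θ ≤ 2π, 0 ≤ z ≤ 3.

The integrand, after substitution and multiplying by the volume element, becomes (60) · r, so

    ∭_V (∇·F) dV = ∫_0^{2π} ∫_0^{4} ∫_0^{3} (60) · r dz dr dθ.

Inner (z from 0 to 3): 180r.
Middle (r from 0 to 4): 1440.
Outer (θ from 0 to 2π): 2880π.

Therefore ∯_{∂V} F · n dS = 2880π.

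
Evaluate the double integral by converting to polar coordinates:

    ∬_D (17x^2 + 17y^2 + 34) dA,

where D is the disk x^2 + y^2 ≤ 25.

The region D is 0 ≤ r ≤ 5, 0 ≤ θ ≤ 2π in polar coordinates, where x = r cos(θ), y = r sin(θ), and dA = r dr dθ.

Under the substitution, the integrand becomes 17r^2 + 34, so

    ∬_D (17x^2 + 17y^2 + 34) dA = ∫_{0}^{2π} ∫_{0}^{5} (17r^2 + 34) · r dr dθ.

Inner integral (in r): ∫_{0}^{5} (17r^2 + 34) · r dr = 12325/4.

Outer integral (in θ): ∫_{0}^{2π} (12325/4) dθ = 12325π/2.

Therefore ∬_D (17x^2 + 17y^2 + 34) dA = 12325π/2.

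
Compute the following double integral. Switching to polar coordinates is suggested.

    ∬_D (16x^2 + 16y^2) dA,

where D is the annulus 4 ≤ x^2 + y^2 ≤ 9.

The region D is 2 ≤ r ≤ 3, 0 ≤ θ ≤ 2π in polar coordinates, where x = r cos(θ), y = r sin(θ), and dA = r dr dθ.

Under the substitution, the integrand becomes 16r^2, so

    ∬_D (16x^2 + 16y^2) dA = ∫_{0}^{2π} ∫_{2}^{3} (16r^2) · r dr dθ.

Inner integral (in r): ∫_{2}^{3} (16r^2) · r dr = 260.

Outer integral (in θ): ∫_{0}^{2π} (260) dθ = 520π.

Therefore ∬_D (16x^2 + 16y^2) dA = 520π.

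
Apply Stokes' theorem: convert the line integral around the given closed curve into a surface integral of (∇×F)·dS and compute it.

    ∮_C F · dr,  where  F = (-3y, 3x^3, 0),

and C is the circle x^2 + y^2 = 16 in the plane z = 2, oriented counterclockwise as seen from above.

Let S be the flat disk x^2 + y^2 ≤ 16 in the plane z = 2, with upward unit normal n̂ = ẑ. By Stokes' theorem,

    ∮_C F · dr = ∬_S (∇ × F) · n̂ dS = ∬_D (curl F)_z dA,

where D is the disk x^2 + y^2 ≤ 16.

Compute the curl of F = (-3y, 3x^3, 0):
    (∇ × F)_x = ∂F_z/∂y - ∂F_y/∂z = 0,
    (∇ × F)_y = ∂F_x/∂z - ∂F_z/∂x = 0,
    (∇ × F)_z = ∂F_y/∂x - ∂F_x/∂y = 9x^2 + 3.

On z = 2, (curl F)_z = 9x^2 + 3.

Convert to polar (x = r cos θ, y = r sin θ, dA = r dr dθ); the integrand becomes 9r^2cos(θ)^2 + 3, so

    ∬_D (curl F)_z dA = ∫_0^{2π} ∫_0^{4} (9r^2cos(θ)^2 + 3) · r dr dθ.

Inner (r from 0 to 4): 576cos(θ)^2 + 24.
Outer (θ from 0 to 2π): 624π.

Therefore ∮_C F · dr = 624π.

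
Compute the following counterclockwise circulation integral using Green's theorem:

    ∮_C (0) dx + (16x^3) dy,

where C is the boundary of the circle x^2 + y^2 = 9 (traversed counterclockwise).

Green's theorem converts the closed line integral into a double integral over the enclosed region D:

    ∮_C P dx + Q dy = ∬_D (∂Q/∂x - ∂P/∂y) dA.

Here P = 0, Q = 16x^3, so

    ∂Q/∂x = 48x^2,    ∂P/∂y = 0,
    ∂Q/∂x - ∂P/∂y = 48x^2.

D is the region x^2 + y^2 ≤ 9. Evaluating the double integral:

In polar coordinates (x = r cos θ, y = r sin θ, dA = r dr dθ) the integrand becomes 48r^2cos(θ)^2, so

    ∬_D (48x^2) dA = ∫_0^{2π} ∫_0^{3} (48r^2cos(θ)^2) · r dr dθ.

Inner (r from 0 to 3): 972cos(θ)^2.
Outer (θ from 0 to 2π): 972π.

Therefore ∮_C P dx + Q dy = 972π.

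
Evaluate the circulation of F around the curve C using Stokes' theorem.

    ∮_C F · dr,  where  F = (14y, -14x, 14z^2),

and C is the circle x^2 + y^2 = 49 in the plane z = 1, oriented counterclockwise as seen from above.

Let S be the flat disk x^2 + y^2 ≤ 49 in the plane z = 1, with upward unit normal n̂ = ẑ. By Stokes' theorem,

    ∮_C F · dr = ∬_S (∇ × F) · n̂ dS = ∬_D (curl F)_z dA,

where D is the disk x^2 + y^2 ≤ 49.

Compute the curl of F = (14y, -14x, 14z^2):
    (∇ × F)_x = ∂F_z/∂y - ∂F_y/∂z = 0,
    (∇ × F)_y = ∂F_x/∂z - ∂F_z/∂x = 0,
    (∇ × F)_z = ∂F_y/∂x - ∂F_x/∂y = -28.

On z = 1, (curl F)_z = -28.

Convert to polar (x = r cos θ, y = r sin θ, dA = r dr dθ); the integrand becomes -28, so

    ∬_D (curl F)_z dA = ∫_0^{2π} ∫_0^{7} (-28) · r dr dθ.

Inner (r from 0 to 7): -686.
Outer (θ from 0 to 2π): -1372π.

Therefore ∮_C F · dr = -1372π.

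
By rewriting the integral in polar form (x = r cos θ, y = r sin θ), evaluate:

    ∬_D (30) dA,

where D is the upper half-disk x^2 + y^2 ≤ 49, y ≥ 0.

The region D is 0 ≤ r ≤ 7, 0 ≤ θ ≤ π in polar coordinates, where x = r cos(θ), y = r sin(θ), and dA = r dr dθ.

Under the substitution, the integrand becomes 30, so

    ∬_D (30) dA = ∫_{0}^{π} ∫_{0}^{7} (30) · r dr dθ.

Inner integral (in r): ∫_{0}^{7} (30) · r dr = 735.

Outer integral (in θ): ∫_{0}^{π} (735) dθ = 735π.

Therefore ∬_D (30) dA = 735π.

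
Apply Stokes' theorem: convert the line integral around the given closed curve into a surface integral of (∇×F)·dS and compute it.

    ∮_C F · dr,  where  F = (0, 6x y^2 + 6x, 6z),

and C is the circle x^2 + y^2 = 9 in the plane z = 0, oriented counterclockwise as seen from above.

Let S be the flat disk x^2 + y^2 ≤ 9 in the plane z = 0, with upward unit normal n̂ = ẑ. By Stokes' theorem,

    ∮_C F · dr = ∬_S (∇ × F) · n̂ dS = ∬_D (curl F)_z dA,

where D is the disk x^2 + y^2 ≤ 9.

Compute the curl of F = (0, 6x y^2 + 6x, 6z):
    (∇ × F)_x = ∂F_z/∂y - ∂F_y/∂z = 0,
    (∇ × F)_y = ∂F_x/∂z - ∂F_z/∂x = 0,
    (∇ × F)_z = ∂F_y/∂x - ∂F_x/∂y = 6y^2 + 6.

On z = 0, (curl F)_z = 6y^2 + 6.

Convert to polar (x = r cos θ, y = r sin θ, dA = r dr dθ); the integrand becomes 6r^2sin(θ)^2 + 6, so

    ∬_D (curl F)_z dA = ∫_0^{2π} ∫_0^{3} (6r^2sin(θ)^2 + 6) · r dr dθ.

Inner (r from 0 to 3): 243sin(θ)^2/2 + 27.
Outer (θ from 0 to 2π): 351π/2.

Therefore ∮_C F · dr = 351π/2.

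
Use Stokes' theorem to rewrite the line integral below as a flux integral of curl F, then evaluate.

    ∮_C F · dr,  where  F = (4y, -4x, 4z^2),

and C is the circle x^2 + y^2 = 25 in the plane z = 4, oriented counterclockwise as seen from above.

Let S be the flat disk x^2 + y^2 ≤ 25 in the plane z = 4, with upward unit normal n̂ = ẑ. By Stokes' theorem,

    ∮_C F · dr = ∬_S (∇ × F) · n̂ dS = ∬_D (curl F)_z dA,

where D is the disk x^2 + y^2 ≤ 25.

Compute the curl of F = (4y, -4x, 4z^2):
    (∇ × F)_x = ∂F_z/∂y - ∂F_y/∂z = 0,
    (∇ × F)_y = ∂F_x/∂z - ∂F_z/∂x = 0,
    (∇ × F)_z = ∂F_y/∂x - ∂F_x/∂y = -8.

On z = 4, (curl F)_z = -8.

Convert to polar (x = r cos θ, y = r sin θ, dA = r dr dθ); the integrand becomes -8, so

    ∬_D (curl F)_z dA = ∫_0^{2π} ∫_0^{5} (-8) · r dr dθ.

Inner (r from 0 to 5): -100.
Outer (θ from 0 to 2π): -200π.

Therefore ∮_C F · dr = -200π.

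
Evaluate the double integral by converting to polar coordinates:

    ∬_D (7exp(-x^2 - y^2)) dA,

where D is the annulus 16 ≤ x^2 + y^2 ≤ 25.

The region D is 4 ≤ r ≤ 5, 0 ≤ θ ≤ 2π in polar coordinates, where x = r cos(θ), y = r sin(θ), and dA = r dr dθ.

Under the substitution, the integrand becomes 7exp(-r^2), so

    ∬_D (7exp(-x^2 - y^2)) dA = ∫_{0}^{2π} ∫_{4}^{5} (7exp(-r^2)) · r dr dθ.

Inner integral (in r): ∫_{4}^{5} (7exp(-r^2)) · r dr = -(7 - 7exp(9))exp(-25)/2.

Outer integral (in θ): ∫_{0}^{2π} (-(7 - 7exp(9))exp(-25)/2) dθ = -7π (1 - exp(9))exp(-25).

Therefore ∬_D (7exp(-x^2 - y^2)) dA = -7π (1 - exp(9))exp(-25).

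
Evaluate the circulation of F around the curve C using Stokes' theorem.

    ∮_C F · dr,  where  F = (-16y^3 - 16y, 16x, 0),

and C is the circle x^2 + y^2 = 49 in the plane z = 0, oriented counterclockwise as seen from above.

Let S be the flat disk x^2 + y^2 ≤ 49 in the plane z = 0, with upward unit normal n̂ = ẑ. By Stokes' theorem,

    ∮_C F · dr = ∬_S (∇ × F) · n̂ dS = ∬_D (curl F)_z dA,

where D is the disk x^2 + y^2 ≤ 49.

Compute the curl of F = (-16y^3 - 16y, 16x, 0):
    (∇ × F)_x = ∂F_z/∂y - ∂F_y/∂z = 0,
    (∇ × F)_y = ∂F_x/∂z - ∂F_z/∂x = 0,
    (∇ × F)_z = ∂F_y/∂x - ∂F_x/∂y = 48y^2 + 32.

On z = 0, (curl F)_z = 48y^2 + 32.

Convert to polar (x = r cos θ, y = r sin θ, dA = r dr dθ); the integrand becomes 48r^2sin(θ)^2 + 32, so

    ∬_D (curl F)_z dA = ∫_0^{2π} ∫_0^{7} (48r^2sin(θ)^2 + 32) · r dr dθ.

Inner (r from 0 to 7): 28812sin(θ)^2 + 784.
Outer (θ from 0 to 2π): 30380π.

Therefore ∮_C F · dr = 30380π.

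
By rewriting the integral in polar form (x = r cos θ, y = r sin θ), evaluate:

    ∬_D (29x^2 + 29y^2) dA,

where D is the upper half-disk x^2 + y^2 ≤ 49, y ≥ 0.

The region D is 0 ≤ r ≤ 7, 0 ≤ θ ≤ π in polar coordinates, where x = r cos(θ), y = r sin(θ), and dA = r dr dθ.

Under the substitution, the integrand becomes 29r^2, so

    ∬_D (29x^2 + 29y^2) dA = ∫_{0}^{π} ∫_{0}^{7} (29r^2) · r dr dθ.

Inner integral (in r): ∫_{0}^{7} (29r^2) · r dr = 69629/4.

Outer integral (in θ): ∫_{0}^{π} (69629/4) dθ = 69629π/4.

Therefore ∬_D (29x^2 + 29y^2) dA = 69629π/4.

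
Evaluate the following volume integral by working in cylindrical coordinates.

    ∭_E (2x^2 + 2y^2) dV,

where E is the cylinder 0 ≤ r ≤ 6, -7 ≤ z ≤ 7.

In cylindrical coordinates, x = r cos(θ), y = r sin(θ), z = z, and dV = r dr dθ dz.

The integrand becomes 2r^2, so

    ∭_E (2x^2 + 2y^2) dV = ∫_{0}^{2π} ∫_{0}^{6} ∫_{-7}^{7} (2r^2) · r dz dr dθ.

Inner (z): 28r^3.
Middle (r from 0 to 6): 9072.
Outer (θ): 18144π.

Therefore the triple integral equals 18144π.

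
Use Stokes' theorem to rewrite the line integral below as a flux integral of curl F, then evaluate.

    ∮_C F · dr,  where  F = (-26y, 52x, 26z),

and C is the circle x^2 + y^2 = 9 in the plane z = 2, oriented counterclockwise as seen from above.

Let S be the flat disk x^2 + y^2 ≤ 9 in the plane z = 2, with upward unit normal n̂ = ẑ. By Stokes' theorem,

    ∮_C F · dr = ∬_S (∇ × F) · n̂ dS = ∬_D (curl F)_z dA,

where D is the disk x^2 + y^2 ≤ 9.

Compute the curl of F = (-26y, 52x, 26z):
    (∇ × F)_x = ∂F_z/∂y - ∂F_y/∂z = 0,
    (∇ × F)_y = ∂F_x/∂z - ∂F_z/∂x = 0,
    (∇ × F)_z = ∂F_y/∂x - ∂F_x/∂y = 78.

On z = 2, (curl F)_z = 78.

Convert to polar (x = r cos θ, y = r sin θ, dA = r dr dθ); the integrand becomes 78, so

    ∬_D (curl F)_z dA = ∫_0^{2π} ∫_0^{3} (78) · r dr dθ.

Inner (r from 0 to 3): 351.
Outer (θ from 0 to 2π): 702π.

Therefore ∮_C F · dr = 702π.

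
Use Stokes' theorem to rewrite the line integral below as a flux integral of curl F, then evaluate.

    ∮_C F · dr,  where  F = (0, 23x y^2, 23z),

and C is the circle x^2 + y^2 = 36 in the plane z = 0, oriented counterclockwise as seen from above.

Let S be the flat disk x^2 + y^2 ≤ 36 in the plane z = 0, with upward unit normal n̂ = ẑ. By Stokes' theorem,

    ∮_C F · dr = ∬_S (∇ × F) · n̂ dS = ∬_D (curl F)_z dA,

where D is the disk x^2 + y^2 ≤ 36.

Compute the curl of F = (0, 23x y^2, 23z):
    (∇ × F)_x = ∂F_z/∂y - ∂F_y/∂z = 0,
    (∇ × F)_y = ∂F_x/∂z - ∂F_z/∂x = 0,
    (∇ × F)_z = ∂F_y/∂x - ∂F_x/∂y = 23y^2.

On z = 0, (curl F)_z = 23y^2.

Convert to polar (x = r cos θ, y = r sin θ, dA = r dr dθ); the integrand becomes 23r^2sin(θ)^2, so

    ∬_D (curl F)_z dA = ∫_0^{2π} ∫_0^{6} (23r^2sin(θ)^2) · r dr dθ.

Inner (r from 0 to 6): 7452sin(θ)^2.
Outer (θ from 0 to 2π): 7452π.

Therefore ∮_C F · dr = 7452π.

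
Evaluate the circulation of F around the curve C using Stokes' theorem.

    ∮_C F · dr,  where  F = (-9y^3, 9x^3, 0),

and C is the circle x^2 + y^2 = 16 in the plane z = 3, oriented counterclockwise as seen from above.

Let S be the flat disk x^2 + y^2 ≤ 16 in the plane z = 3, with upward unit normal n̂ = ẑ. By Stokes' theorem,

    ∮_C F · dr = ∬_S (∇ × F) · n̂ dS = ∬_D (curl F)_z dA,

where D is the disk x^2 + y^2 ≤ 16.

Compute the curl of F = (-9y^3, 9x^3, 0):
    (∇ × F)_x = ∂F_z/∂y - ∂F_y/∂z = 0,
    (∇ × F)_y = ∂F_x/∂z - ∂F_z/∂x = 0,
    (∇ × F)_z = ∂F_y/∂x - ∂F_x/∂y = 27x^2 + 27y^2.

On z = 3, (curl F)_z = 27x^2 + 27y^2.

Convert to polar (x = r cos θ, y = r sin θ, dA = r dr dθ); the integrand becomes 27r^2, so

    ∬_D (curl F)_z dA = ∫_0^{2π} ∫_0^{4} (27r^2) · r dr dθ.

Inner (r from 0 to 4): 1728.
Outer (θ from 0 to 2π): 3456π.

Therefore ∮_C F · dr = 3456π.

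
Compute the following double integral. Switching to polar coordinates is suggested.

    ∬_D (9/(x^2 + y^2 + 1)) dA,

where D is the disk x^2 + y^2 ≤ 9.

The region D is 0 ≤ r ≤ 3, 0 ≤ θ ≤ 2π in polar coordinates, where x = r cos(θ), y = r sin(θ), and dA = r dr dθ.

Under the substitution, the integrand becomes 9/(r^2 + 1), so

    ∬_D (9/(x^2 + y^2 + 1)) dA = ∫_{0}^{2π} ∫_{0}^{3} (9/(r^2 + 1)) · r dr dθ.

Inner integral (in r): ∫_{0}^{3} (9/(r^2 + 1)) · r dr = 9log(10)/2.

Outer integral (in θ): ∫_{0}^{2π} (9log(10)/2) dθ = 9π log(10).

Therefore ∬_D (9/(x^2 + y^2 + 1)) dA = 9π log(10).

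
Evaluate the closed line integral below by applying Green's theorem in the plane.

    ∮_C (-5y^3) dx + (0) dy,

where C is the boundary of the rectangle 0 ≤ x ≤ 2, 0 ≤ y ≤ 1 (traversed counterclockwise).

Green's theorem converts the closed line integral into a double integral over the enclosed region D:

    ∮_C P dx + Q dy = ∬_D (∂Q/∂x - ∂P/∂y) dA.

Here P = -5y^3, Q = 0, so

    ∂Q/∂x = 0,    ∂P/∂y = -15y^2,
    ∂Q/∂x - ∂P/∂y = 15y^2.

D is the region 0 ≤ x ≤ 2, 0 ≤ y ≤ 1. Evaluating the double integral:

    ∬_D (15y^2) dA = ∫_0^{2} ∫_0^{1} (15y^2) dy dx.

Inner (y from 0 to 1): 5.
Outer (x from 0 to 2): 10.

Therefore ∮_C P dx + Q dy = 10.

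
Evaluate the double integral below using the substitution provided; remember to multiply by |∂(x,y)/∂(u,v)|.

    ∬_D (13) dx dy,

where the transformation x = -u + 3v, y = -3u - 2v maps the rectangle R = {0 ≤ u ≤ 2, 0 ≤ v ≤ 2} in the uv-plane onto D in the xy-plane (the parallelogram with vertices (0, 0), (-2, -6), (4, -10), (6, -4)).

Compute the Jacobian determinant of (x, y) with respect to (u, v):

    ∂(x,y)/∂(u,v) = | -1  3 | = (-1)(-2) - (3)(-3) = 11.
                   | -3  -2 |

Its absolute value is |J| = 11 (the area scaling factor).

Substituting x = -u + 3v, y = -3u - 2v into the integrand,

    13 → 13,

so the integral becomes

    ∬_R (13) · |J| du dv = ∫_0^2 ∫_0^2 (143) dv du.

Inner (v): 286.
Outer (u): 572.

Therefore ∬_D (13) dx dy = 572.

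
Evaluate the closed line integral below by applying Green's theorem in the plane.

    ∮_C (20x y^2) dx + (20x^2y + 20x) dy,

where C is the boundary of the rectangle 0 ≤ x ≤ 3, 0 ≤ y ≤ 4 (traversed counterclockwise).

Green's theorem converts the closed line integral into a double integral over the enclosed region D:

    ∮_C P dx + Q dy = ∬_D (∂Q/∂x - ∂P/∂y) dA.

Here P = 20x y^2, Q = 20x^2y + 20x, so

    ∂Q/∂x = 40x y + 20,    ∂P/∂y = 40x y,
    ∂Q/∂x - ∂P/∂y = 20.

D is the region 0 ≤ x ≤ 3, 0 ≤ y ≤ 4. Evaluating the double integral:

    ∬_D (20) dA = ∫_0^{3} ∫_0^{4} (20) dy dx.

Inner (y from 0 to 4): 80.
Outer (x from 0 to 3): 240.

Therefore ∮_C P dx + Q dy = 240.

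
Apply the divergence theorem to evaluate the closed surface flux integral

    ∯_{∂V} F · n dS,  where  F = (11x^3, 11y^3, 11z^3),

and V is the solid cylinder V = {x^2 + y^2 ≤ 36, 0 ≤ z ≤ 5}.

By the divergence theorem,

    ∯_{∂V} F · n dS = ∭_V (∇ · F) dV.

Compute the divergence:
    ∇ · F = ∂F_x/∂x + ∂F_y/∂y + ∂F_z/∂z = 33x^2 + 33y^2 + 33z^2.

In cylindrical coordinates, x = r cos(θ), y = r sin(θ), z = z, dV = r dr dθ dz, with 0 ≤ r ≤ 6, 0 ≤ θ ≤ 2π, 0 ≤ z ≤ 5.

The integrand, after substitution and multiplying by the volume element, becomes (33r^2 + 33z^2) · r, so

    ∭_V (∇·F) dV = ∫_0^{2π} ∫_0^{6} ∫_0^{5} (33r^2 + 33z^2) · r dz dr dθ.

Inner (z from 0 to 5): 165r^3 + 1375r.
Middle (r from 0 to 6): 78210.
Outer (θ from 0 to 2π): 156420π.

Therefore ∯_{∂V} F · n dS = 156420π.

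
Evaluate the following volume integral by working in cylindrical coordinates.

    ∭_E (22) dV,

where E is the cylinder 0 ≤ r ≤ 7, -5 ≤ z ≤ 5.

In cylindrical coordinates, x = r cos(θ), y = r sin(θ), z = z, and dV = r dr dθ dz.

The integrand becomes 22, so

    ∭_E (22) dV = ∫_{0}^{2π} ∫_{0}^{7} ∫_{-5}^{5} (22) · r dz dr dθ.

Inner (z): 220r.
Middle (r from 0 to 7): 5390.
Outer (θ): 10780π.

Therefore the triple integral equals 10780π.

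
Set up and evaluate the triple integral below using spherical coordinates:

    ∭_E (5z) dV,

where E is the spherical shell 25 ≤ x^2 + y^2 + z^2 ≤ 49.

In spherical coordinates, x = ρ sin(φ) cos(θ), y = ρ sin(φ) sin(θ), z = ρ cos(φ), and dV = ρ^2 sin(φ) dρ dφ dθ.

The integrand becomes 5ρ cos(φ), so

    ∭_E (5z) dV = ∫_{0}^{2π} ∫_{0}^{π} ∫_{5}^{7} (5ρ cos(φ)) · ρ^2 sin(φ) dρ dφ dθ.

Inner (ρ): 1110sin(2φ).
Middle (φ): 0.
Outer (θ): 0.

Therefore the triple integral equals 0.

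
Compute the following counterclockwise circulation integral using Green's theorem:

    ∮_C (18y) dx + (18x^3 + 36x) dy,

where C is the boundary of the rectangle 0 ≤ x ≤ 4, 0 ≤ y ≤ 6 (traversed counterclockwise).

Green's theorem converts the closed line integral into a double integral over the enclosed region D:

    ∮_C P dx + Q dy = ∬_D (∂Q/∂x - ∂P/∂y) dA.

Here P = 18y, Q = 18x^3 + 36x, so

    ∂Q/∂x = 54x^2 + 36,    ∂P/∂y = 18,
    ∂Q/∂x - ∂P/∂y = 54x^2 + 18.

D is the region 0 ≤ x ≤ 4, 0 ≤ y ≤ 6. Evaluating the double integral:

    ∬_D (54x^2 + 18) dA = ∫_0^{4} ∫_0^{6} (54x^2 + 18) dy dx.

Inner (y from 0 to 6): 324x^2 + 108.
Outer (x from 0 to 4): 7344.

Therefore ∮_C P dx + Q dy = 7344.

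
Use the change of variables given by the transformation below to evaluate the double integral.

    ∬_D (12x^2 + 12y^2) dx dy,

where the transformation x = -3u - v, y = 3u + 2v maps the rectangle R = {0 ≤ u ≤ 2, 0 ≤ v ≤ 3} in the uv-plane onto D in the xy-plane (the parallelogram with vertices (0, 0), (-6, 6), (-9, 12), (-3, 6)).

Compute the Jacobian determinant of (x, y) with respect to (u, v):

    ∂(x,y)/∂(u,v) = | -3  -1 | = (-3)(2) - (-1)(3) = -3.
                   | 3  2 |

Its absolute value is |J| = 3 (the area scaling factor).

Substituting x = -3u - v, y = 3u + 2v into the integrand,

    12x^2 + 12y^2 → 216u^2 + 216u v + 60v^2,

so the integral becomes

    ∬_R (216u^2 + 216u v + 60v^2) · |J| du dv = ∫_0^2 ∫_0^3 (648u^2 + 648u v + 180v^2) dv du.

Inner (v): 1944u^2 + 2916u + 1620.
Outer (u): 14256.

Therefore ∬_D (12x^2 + 12y^2) dx dy = 14256.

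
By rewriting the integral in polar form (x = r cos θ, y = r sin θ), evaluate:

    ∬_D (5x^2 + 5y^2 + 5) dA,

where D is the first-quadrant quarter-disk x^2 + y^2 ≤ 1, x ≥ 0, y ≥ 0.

The region D is 0 ≤ r ≤ 1, 0 ≤ θ ≤ π/2 in polar coordinates, where x = r cos(θ), y = r sin(θ), and dA = r dr dθ.

Under the substitution, the integrand becomes 5r^2 + 5, so

    ∬_D (5x^2 + 5y^2 + 5) dA = ∫_{0}^{π/2} ∫_{0}^{1} (5r^2 + 5) · r dr dθ.

Inner integral (in r): ∫_{0}^{1} (5r^2 + 5) · r dr = 15/4.

Outer integral (in θ): ∫_{0}^{π/2} (15/4) dθ = 15π/8.

Therefore ∬_D (5x^2 + 5y^2 + 5) dA = 15π/8.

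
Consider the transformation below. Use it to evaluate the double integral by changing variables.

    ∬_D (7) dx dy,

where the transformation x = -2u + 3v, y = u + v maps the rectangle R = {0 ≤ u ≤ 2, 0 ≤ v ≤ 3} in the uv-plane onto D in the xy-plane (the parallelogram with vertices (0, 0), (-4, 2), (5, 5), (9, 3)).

Compute the Jacobian determinant of (x, y) with respect to (u, v):

    ∂(x,y)/∂(u,v) = | -2  3 | = (-2)(1) - (3)(1) = -5.
                   | 1  1 |

Its absolute value is |J| = 5 (the area scaling factor).

Substituting x = -2u + 3v, y = u + v into the integrand,

    7 → 7,

so the integral becomes

    ∬_R (7) · |J| du dv = ∫_0^2 ∫_0^3 (35) dv du.

Inner (v): 105.
Outer (u): 210.

Therefore ∬_D (7) dx dy = 210.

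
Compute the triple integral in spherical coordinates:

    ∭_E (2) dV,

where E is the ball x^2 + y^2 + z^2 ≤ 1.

In spherical coordinates, x = ρ sin(φ) cos(θ), y = ρ sin(φ) sin(θ), z = ρ cos(φ), and dV = ρ^2 sin(φ) dρ dφ dθ.

The integrand becomes 2, so

    ∭_E (2) dV = ∫_{0}^{2π} ∫_{0}^{π} ∫_{0}^{1} (2) · ρ^2 sin(φ) dρ dφ dθ.

Inner (ρ): 2sin(φ)/3.
Middle (φ): 4/3.
Outer (θ): 8π/3.

Therefore the triple integral equals 8π/3.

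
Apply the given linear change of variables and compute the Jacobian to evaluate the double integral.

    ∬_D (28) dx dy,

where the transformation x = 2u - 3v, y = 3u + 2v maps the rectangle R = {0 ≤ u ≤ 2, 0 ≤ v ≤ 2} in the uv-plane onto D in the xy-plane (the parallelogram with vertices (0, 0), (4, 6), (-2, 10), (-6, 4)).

Compute the Jacobian determinant of (x, y) with respect to (u, v):

    ∂(x,y)/∂(u,v) = | 2  -3 | = (2)(2) - (-3)(3) = 13.
                   | 3  2 |

Its absolute value is |J| = 13 (the area scaling factor).

Substituting x = 2u - 3v, y = 3u + 2v into the integrand,

    28 → 28,

so the integral becomes

    ∬_R (28) · |J| du dv = ∫_0^2 ∫_0^2 (364) dv du.

Inner (v): 728.
Outer (u): 1456.

Therefore ∬_D (28) dx dy = 1456.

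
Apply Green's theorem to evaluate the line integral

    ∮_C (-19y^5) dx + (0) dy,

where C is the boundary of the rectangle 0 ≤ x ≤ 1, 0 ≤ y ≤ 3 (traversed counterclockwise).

Green's theorem converts the closed line integral into a double integral over the enclosed region D:

    ∮_C P dx + Q dy = ∬_D (∂Q/∂x - ∂P/∂y) dA.

Here P = -19y^5, Q = 0, so

    ∂Q/∂x = 0,    ∂P/∂y = -95y^4,
    ∂Q/∂x - ∂P/∂y = 95y^4.

D is the region 0 ≤ x ≤ 1, 0 ≤ y ≤ 3. Evaluating the double integral:

    ∬_D (95y^4) dA = ∫_0^{1} ∫_0^{3} (95y^4) dy dx.

Inner (y from 0 to 3): 4617.
Outer (x from 0 to 1): 4617.

Therefore ∮_C P dx + Q dy = 4617.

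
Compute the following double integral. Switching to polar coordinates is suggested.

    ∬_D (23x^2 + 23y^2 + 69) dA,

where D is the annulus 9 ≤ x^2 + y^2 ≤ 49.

The region D is 3 ≤ r ≤ 7, 0 ≤ θ ≤ 2π in polar coordinates, where x = r cos(θ), y = r sin(θ), and dA = r dr dθ.

Under the substitution, the integrand becomes 23r^2 + 69, so

    ∬_D (23x^2 + 23y^2 + 69) dA = ∫_{0}^{2π} ∫_{3}^{7} (23r^2 + 69) · r dr dθ.

Inner integral (in r): ∫_{3}^{7} (23r^2 + 69) · r dr = 14720.

Outer integral (in θ): ∫_{0}^{2π} (14720) dθ = 29440π.

Therefore ∬_D (23x^2 + 23y^2 + 69) dA = 29440π.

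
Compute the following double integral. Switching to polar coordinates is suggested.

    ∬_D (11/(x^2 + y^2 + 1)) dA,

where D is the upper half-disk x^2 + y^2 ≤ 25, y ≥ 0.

The region D is 0 ≤ r ≤ 5, 0 ≤ θ ≤ π in polar coordinates, where x = r cos(θ), y = r sin(θ), and dA = r dr dθ.

Under the substitution, the integrand becomes 11/(r^2 + 1), so

    ∬_D (11/(x^2 + y^2 + 1)) dA = ∫_{0}^{π} ∫_{0}^{5} (11/(r^2 + 1)) · r dr dθ.

Inner integral (in r): ∫_{0}^{5} (11/(r^2 + 1)) · r dr = 11log(26)/2.

Outer integral (in θ): ∫_{0}^{π} (11log(26)/2) dθ = 11π log(26)/2.

Therefore ∬_D (11/(x^2 + y^2 + 1)) dA = 11π log(26)/2.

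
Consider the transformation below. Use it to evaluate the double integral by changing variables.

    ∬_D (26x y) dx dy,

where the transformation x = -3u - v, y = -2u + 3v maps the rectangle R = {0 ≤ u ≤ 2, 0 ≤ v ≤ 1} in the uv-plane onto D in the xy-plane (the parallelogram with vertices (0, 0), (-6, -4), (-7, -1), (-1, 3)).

Compute the Jacobian determinant of (x, y) with respect to (u, v):

    ∂(x,y)/∂(u,v) = | -3  -1 | = (-3)(3) - (-1)(-2) = -11.
                   | -2  3 |

Its absolute value is |J| = 11 (the area scaling factor).

Substituting x = -3u - v, y = -2u + 3v into the integrand,

    26x y → 156u^2 - 182u v - 78v^2,

so the integral becomes

    ∬_R (156u^2 - 182u v - 78v^2) · |J| du dv = ∫_0^2 ∫_0^1 (1716u^2 - 2002u v - 858v^2) dv du.

Inner (v): 1716u^2 - 1001u - 286.
Outer (u): 2002.

Therefore ∬_D (26x y) dx dy = 2002.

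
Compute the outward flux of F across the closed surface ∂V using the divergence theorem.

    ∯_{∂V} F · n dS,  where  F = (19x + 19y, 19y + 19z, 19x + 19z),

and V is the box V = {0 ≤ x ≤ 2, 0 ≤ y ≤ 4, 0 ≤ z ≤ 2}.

By the divergence theorem,

    ∯_{∂V} F · n dS = ∭_V (∇ · F) dV.

Compute the divergence:
    ∇ · F = ∂F_x/∂x + ∂F_y/∂y + ∂F_z/∂z = 19 + 19 + 19 = 57.

V is a rectangular box, so dV = dx dy dz with 0 ≤ x ≤ 2, 0 ≤ y ≤ 4, 0 ≤ z ≤ 2.

Integrate (57) over V as an iterated integral:

    ∭_V (∇·F) dV = ∫_0^{2} ∫_0^{4} ∫_0^{2} (57) dz dy dx.

Inner (z from 0 to 2): 114.
Middle (y from 0 to 4): 456.
Outer (x from 0 to 2): 912.

Therefore ∯_{∂V} F · n dS = 912.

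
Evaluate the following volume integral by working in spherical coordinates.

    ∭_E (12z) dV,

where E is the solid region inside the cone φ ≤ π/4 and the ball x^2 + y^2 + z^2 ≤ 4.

In spherical coordinates, x = ρ sin(φ) cos(θ), y = ρ sin(φ) sin(θ), z = ρ cos(φ), and dV = ρ^2 sin(φ) dρ dφ dθ.

The integrand becomes 12ρ cos(φ), so

    ∭_E (12z) dV = ∫_{0}^{2π} ∫_{0}^{π/4} ∫_{0}^{2} (12ρ cos(φ)) · ρ^2 sin(φ) dρ dφ dθ.

Inner (ρ): 24sin(2φ).
Middle (φ): 12.
Outer (θ): 24π.

Therefore the triple integral equals 24π.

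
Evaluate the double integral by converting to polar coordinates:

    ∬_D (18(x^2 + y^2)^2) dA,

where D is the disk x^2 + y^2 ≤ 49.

The region D is 0 ≤ r ≤ 7, 0 ≤ θ ≤ 2π in polar coordinates, where x = r cos(θ), y = r sin(θ), and dA = r dr dθ.

Under the substitution, the integrand becomes 18r^4, so

    ∬_D (18(x^2 + y^2)^2) dA = ∫_{0}^{2π} ∫_{0}^{7} (18r^4) · r dr dθ.

Inner integral (in r): ∫_{0}^{7} (18r^4) · r dr = 352947.

Outer integral (in θ): ∫_{0}^{2π} (352947) dθ = 705894π.

Therefore ∬_D (18(x^2 + y^2)^2) dA = 705894π.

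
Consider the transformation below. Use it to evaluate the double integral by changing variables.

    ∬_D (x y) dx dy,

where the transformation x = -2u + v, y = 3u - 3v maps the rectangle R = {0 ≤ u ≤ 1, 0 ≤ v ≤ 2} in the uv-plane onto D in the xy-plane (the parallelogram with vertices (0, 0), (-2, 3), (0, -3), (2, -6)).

Compute the Jacobian determinant of (x, y) with respect to (u, v):

    ∂(x,y)/∂(u,v) = | -2  1 | = (-2)(-3) - (1)(3) = 3.
                   | 3  -3 |

Its absolute value is |J| = 3 (the area scaling factor).

Substituting x = -2u + v, y = 3u - 3v into the integrand,

    x y → -6u^2 + 9u v - 3v^2,

so the integral becomes

    ∬_R (-6u^2 + 9u v - 3v^2) · |J| du dv = ∫_0^1 ∫_0^2 (-18u^2 + 27u v - 9v^2) dv du.

Inner (v): -36u^2 + 54u - 24.
Outer (u): -9.

Therefore ∬_D (x y) dx dy = -9.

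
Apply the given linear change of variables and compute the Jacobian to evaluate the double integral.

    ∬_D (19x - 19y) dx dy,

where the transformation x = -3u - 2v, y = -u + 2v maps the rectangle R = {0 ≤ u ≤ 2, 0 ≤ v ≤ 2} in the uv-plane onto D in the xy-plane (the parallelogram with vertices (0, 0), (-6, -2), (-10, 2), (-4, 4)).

Compute the Jacobian determinant of (x, y) with respect to (u, v):

    ∂(x,y)/∂(u,v) = | -3  -2 | = (-3)(2) - (-2)(-1) = -8.
                   | -1  2 |

Its absolute value is |J| = 8 (the area scaling factor).

Substituting x = -3u - 2v, y = -u + 2v into the integrand,

    19x - 19y → -38u - 76v,

so the integral becomes

    ∬_R (-38u - 76v) · |J| du dv = ∫_0^2 ∫_0^2 (-304u - 608v) dv du.

Inner (v): -608u - 1216.
Outer (u): -3648.

Therefore ∬_D (19x - 19y) dx dy = -3648.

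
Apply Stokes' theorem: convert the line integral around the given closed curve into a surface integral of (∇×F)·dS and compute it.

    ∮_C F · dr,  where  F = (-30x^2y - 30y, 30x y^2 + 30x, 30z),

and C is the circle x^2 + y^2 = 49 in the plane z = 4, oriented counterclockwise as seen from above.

Let S be the flat disk x^2 + y^2 ≤ 49 in the plane z = 4, with upward unit normal n̂ = ẑ. By Stokes' theorem,

    ∮_C F · dr = ∬_S (∇ × F) · n̂ dS = ∬_D (curl F)_z dA,

where D is the disk x^2 + y^2 ≤ 49.

Compute the curl of F = (-30x^2y - 30y, 30x y^2 + 30x, 30z):
    (∇ × F)_x = ∂F_z/∂y - ∂F_y/∂z = 0,
    (∇ × F)_y = ∂F_x/∂z - ∂F_z/∂x = 0,
    (∇ × F)_z = ∂F_y/∂x - ∂F_x/∂y = 30x^2 + 30y^2 + 60.

On z = 4, (curl F)_z = 30x^2 + 30y^2 + 60.

Convert to polar (x = r cos θ, y = r sin θ, dA = r dr dθ); the integrand becomes 30r^2 + 60, so

    ∬_D (curl F)_z dA = ∫_0^{2π} ∫_0^{7} (30r^2 + 60) · r dr dθ.

Inner (r from 0 to 7): 38955/2.
Outer (θ from 0 to 2π): 38955π.

Therefore ∮_C F · dr = 38955π.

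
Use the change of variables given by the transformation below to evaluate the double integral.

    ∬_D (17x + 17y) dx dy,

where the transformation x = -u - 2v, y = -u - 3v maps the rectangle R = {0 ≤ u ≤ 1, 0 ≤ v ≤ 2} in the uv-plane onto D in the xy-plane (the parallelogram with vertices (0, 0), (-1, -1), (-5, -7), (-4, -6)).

Compute the Jacobian determinant of (x, y) with respect to (u, v):

    ∂(x,y)/∂(u,v) = | -1  -2 | = (-1)(-3) - (-2)(-1) = 1.
                   | -1  -3 |

Its absolute value is |J| = 1 (the area scaling factor).

Substituting x = -u - 2v, y = -u - 3v into the integrand,

    17x + 17y → -34u - 85v,

so the integral becomes

    ∬_R (-34u - 85v) · |J| du dv = ∫_0^1 ∫_0^2 (-34u - 85v) dv du.

Inner (v): -68u - 170.
Outer (u): -204.

Therefore ∬_D (17x + 17y) dx dy = -204.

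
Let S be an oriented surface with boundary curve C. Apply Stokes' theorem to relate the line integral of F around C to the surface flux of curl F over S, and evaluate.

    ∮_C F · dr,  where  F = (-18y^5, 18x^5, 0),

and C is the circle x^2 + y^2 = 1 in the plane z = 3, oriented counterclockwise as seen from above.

Let S be the flat disk x^2 + y^2 ≤ 1 in the plane z = 3, with upward unit normal n̂ = ẑ. By Stokes' theorem,

    ∮_C F · dr = ∬_S (∇ × F) · n̂ dS = ∬_D (curl F)_z dA,

where D is the disk x^2 + y^2 ≤ 1.

Compute the curl of F = (-18y^5, 18x^5, 0):
    (∇ × F)_x = ∂F_z/∂y - ∂F_y/∂z = 0,
    (∇ × F)_y = ∂F_x/∂z - ∂F_z/∂x = 0,
    (∇ × F)_z = ∂F_y/∂x - ∂F_x/∂y = 90x^4 + 90y^4.

On z = 3, (curl F)_z = 90x^4 + 90y^4.

Convert to polar (x = r cos θ, y = r sin θ, dA = r dr dθ); the integrand becomes 90r^4(sin(θ)^4 + cos(θ)^4), so

    ∬_D (curl F)_z dA = ∫_0^{2π} ∫_0^{1} (90r^4(sin(θ)^4 + cos(θ)^4)) · r dr dθ.

Inner (r from 0 to 1): 15sin(θ)^4 + 15cos(θ)^4.
Outer (θ from 0 to 2π): 45π/2.

Therefore ∮_C F · dr = 45π/2.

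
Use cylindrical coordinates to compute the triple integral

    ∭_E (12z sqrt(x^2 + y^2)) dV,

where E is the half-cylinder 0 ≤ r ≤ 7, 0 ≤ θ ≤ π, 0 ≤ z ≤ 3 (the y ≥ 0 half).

In cylindrical coordinates, x = r cos(θ), y = r sin(θ), z = z, and dV = r dr dθ dz.

The integrand becomes 12r z, so

    ∭_E (12z sqrt(x^2 + y^2)) dV = ∫_{0}^{π} ∫_{0}^{7} ∫_{0}^{3} (12r z) · r dz dr dθ.

Inner (z): 54r^2.
Middle (r from 0 to 7): 6174.
Outer (θ): 6174π.

Therefore the triple integral equals 6174π.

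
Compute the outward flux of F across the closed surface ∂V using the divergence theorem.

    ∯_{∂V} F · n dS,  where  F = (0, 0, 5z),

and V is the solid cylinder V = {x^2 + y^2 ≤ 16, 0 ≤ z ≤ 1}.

By the divergence theorem,

    ∯_{∂V} F · n dS = ∭_V (∇ · F) dV.

Compute the divergence:
    ∇ · F = ∂F_x/∂x + ∂F_y/∂y + ∂F_z/∂z = 0 + 0 + 5 = 5.

In cylindrical coordinates, x = r cos(θ), y = r sin(θ), z = z, dV = r dr dθ dz, with 0 ≤ r ≤ 4, 0 ≤ θ ≤ 2π, 0 ≤ z ≤ 1.

The integrand, after substitution and multiplying by the volume element, becomes (5) · r, so

    ∭_V (∇·F) dV = ∫_0^{2π} ∫_0^{4} ∫_0^{1} (5) · r dz dr dθ.

Inner (z from 0 to 1): 5r.
Middle (r from 0 to 4): 40.
Outer (θ from 0 to 2π): 80π.

Therefore ∯_{∂V} F · n dS = 80π.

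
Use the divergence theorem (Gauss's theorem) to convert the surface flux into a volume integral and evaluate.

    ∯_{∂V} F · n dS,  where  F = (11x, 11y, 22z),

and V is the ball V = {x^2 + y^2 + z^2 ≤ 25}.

By the divergence theorem,

    ∯_{∂V} F · n dS = ∭_V (∇ · F) dV.

Compute the divergence:
    ∇ · F = ∂F_x/∂x + ∂F_y/∂y + ∂F_z/∂z = 11 + 11 + 22 = 44.

In spherical coordinates, x = ρ sin(φ) cos(θ), y = ρ sin(φ) sin(θ), z = ρ cos(φ), dV = ρ^2 sin(φ) dρ dφ dθ, with 0 ≤ ρ ≤ 5, 0 ≤ φ ≤ π, 0 ≤ θ ≤ 2π.

The integrand, after substitution and multiplying by the volume element, becomes (44) · ρ^2 sin(φ), so

    ∭_V (∇·F) dV = ∫_0^{2π} ∫_0^{π} ∫_0^{5} (44) · ρ^2 sin(φ) dρ dφ dθ.

Inner (ρ from 0 to 5): 5500sin(φ)/3.
Middle (φ from 0 to π): 11000/3.
Outer (θ from 0 to 2π): 22000π/3.

Therefore ∯_{∂V} F · n dS = 22000π/3.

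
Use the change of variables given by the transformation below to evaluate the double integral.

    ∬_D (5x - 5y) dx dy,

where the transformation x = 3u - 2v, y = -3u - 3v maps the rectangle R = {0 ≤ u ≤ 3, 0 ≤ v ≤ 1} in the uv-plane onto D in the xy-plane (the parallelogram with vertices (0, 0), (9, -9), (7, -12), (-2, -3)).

Compute the Jacobian determinant of (x, y) with respect to (u, v):

    ∂(x,y)/∂(u,v) = | 3  -2 | = (3)(-3) - (-2)(-3) = -15.
                   | -3  -3 |

Its absolute value is |J| = 15 (the area scaling factor).

Substituting x = 3u - 2v, y = -3u - 3v into the integrand,

    5x - 5y → 30u + 5v,

so the integral becomes

    ∬_R (30u + 5v) · |J| du dv = ∫_0^3 ∫_0^1 (450u + 75v) dv du.

Inner (v): 450u + 75/2.
Outer (u): 4275/2.

Therefore ∬_D (5x - 5y) dx dy = 4275/2.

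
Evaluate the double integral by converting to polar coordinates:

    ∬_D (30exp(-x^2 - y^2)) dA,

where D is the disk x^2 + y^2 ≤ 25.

The region D is 0 ≤ r ≤ 5, 0 ≤ θ ≤ 2π in polar coordinates, where x = r cos(θ), y = r sin(θ), and dA = r dr dθ.

Under the substitution, the integrand becomes 30exp(-r^2), so

    ∬_D (30exp(-x^2 - y^2)) dA = ∫_{0}^{2π} ∫_{0}^{5} (30exp(-r^2)) · r dr dθ.

Inner integral (in r): ∫_{0}^{5} (30exp(-r^2)) · r dr = 15 - 15exp(-25).

Outer integral (in θ): ∫_{0}^{2π} (15 - 15exp(-25)) dθ = -30π exp(-25) + 30π.

Therefore ∬_D (30exp(-x^2 - y^2)) dA = -30π exp(-25) + 30π.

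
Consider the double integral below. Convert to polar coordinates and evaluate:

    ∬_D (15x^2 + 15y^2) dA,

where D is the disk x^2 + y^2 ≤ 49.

The region D is 0 ≤ r ≤ 7, 0 ≤ θ ≤ 2π in polar coordinates, where x = r cos(θ), y = r sin(θ), and dA = r dr dθ.

Under the substitution, the integrand becomes 15r^2, so

    ∬_D (15x^2 + 15y^2) dA = ∫_{0}^{2π} ∫_{0}^{7} (15r^2) · r dr dθ.

Inner integral (in r): ∫_{0}^{7} (15r^2) · r dr = 36015/4.

Outer integral (in θ): ∫_{0}^{2π} (36015/4) dθ = 36015π/2.

Therefore ∬_D (15x^2 + 15y^2) dA = 36015π/2.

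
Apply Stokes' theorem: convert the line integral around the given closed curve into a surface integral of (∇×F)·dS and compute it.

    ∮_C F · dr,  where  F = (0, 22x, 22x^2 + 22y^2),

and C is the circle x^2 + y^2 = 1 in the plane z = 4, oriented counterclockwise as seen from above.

Let S be the flat disk x^2 + y^2 ≤ 1 in the plane z = 4, with upward unit normal n̂ = ẑ. By Stokes' theorem,

    ∮_C F · dr = ∬_S (∇ × F) · n̂ dS = ∬_D (curl F)_z dA,

where D is the disk x^2 + y^2 ≤ 1.

Compute the curl of F = (0, 22x, 22x^2 + 22y^2):
    (∇ × F)_x = ∂F_z/∂y - ∂F_y/∂z = 44y,
    (∇ × F)_y = ∂F_x/∂z - ∂F_z/∂x = -44x,
    (∇ × F)_z = ∂F_y/∂x - ∂F_x/∂y = 22.

On z = 4, (curl F)_z = 22.

Convert to polar (x = r cos θ, y = r sin θ, dA = r dr dθ); the integrand becomes 22, so

    ∬_D (curl F)_z dA = ∫_0^{2π} ∫_0^{1} (22) · r dr dθ.

Inner (r from 0 to 1): 11.
Outer (θ from 0 to 2π): 22π.

Therefore ∮_C F · dr = 22π.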